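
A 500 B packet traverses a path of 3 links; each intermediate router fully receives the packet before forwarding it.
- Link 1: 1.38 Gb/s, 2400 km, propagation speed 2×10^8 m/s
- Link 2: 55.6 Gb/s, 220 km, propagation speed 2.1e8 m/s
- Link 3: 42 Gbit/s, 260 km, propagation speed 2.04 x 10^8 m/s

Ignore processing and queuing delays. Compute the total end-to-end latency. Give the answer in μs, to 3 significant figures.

14300 μs

L = 500 × 8 = 4000 bits.
Transmission delays (L/R per hop): 2.89855, 0.0719424, 0.0952381 μs; sum = 3.06573 μs.
Propagation delays (d/s per hop): 12000, 1047.62, 1274.51 μs; sum = 14322.1 μs.
End-to-end = 14300 μs.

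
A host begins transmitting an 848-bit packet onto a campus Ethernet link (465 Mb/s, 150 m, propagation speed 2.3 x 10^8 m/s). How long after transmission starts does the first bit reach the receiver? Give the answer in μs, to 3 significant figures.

0.652 μs

First bit experiences only propagation delay: d/s = 150/2.3e+08 = 0.652 μs.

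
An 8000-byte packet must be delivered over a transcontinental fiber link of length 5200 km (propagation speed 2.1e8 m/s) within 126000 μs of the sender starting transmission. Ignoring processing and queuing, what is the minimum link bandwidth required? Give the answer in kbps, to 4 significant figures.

632.2 kbps

L = 64000 bits.
Propagation delay = 5200000 / 210000000 = 24761.9 μs.
Transmission budget = 126000 − 24761.9 = 101238 μs.
R ≥ L / t_tx = 64000 bits / 0.101238 s = 632.2 kbps.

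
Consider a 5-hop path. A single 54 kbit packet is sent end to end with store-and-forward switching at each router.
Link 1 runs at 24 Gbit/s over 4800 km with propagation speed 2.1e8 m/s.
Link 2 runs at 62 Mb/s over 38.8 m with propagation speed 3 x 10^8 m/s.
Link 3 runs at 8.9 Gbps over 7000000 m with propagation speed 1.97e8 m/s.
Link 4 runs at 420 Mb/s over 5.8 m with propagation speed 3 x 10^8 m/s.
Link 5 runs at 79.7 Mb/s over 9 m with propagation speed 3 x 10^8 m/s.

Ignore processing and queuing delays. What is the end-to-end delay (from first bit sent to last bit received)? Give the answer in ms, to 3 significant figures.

60.1 ms

L = 54000 bits.
Transmission delays (L/R per hop): 0.00225, 0.870968, 0.00606742, 0.128571, 0.677541 ms; sum = 1.6854 ms.
Propagation delays (d/s per hop): 22.8571, 0.000129333, 35.533, 1.93333e-05, 3e-05 ms; sum = 58.3903 ms.
End-to-end = 60.1 ms.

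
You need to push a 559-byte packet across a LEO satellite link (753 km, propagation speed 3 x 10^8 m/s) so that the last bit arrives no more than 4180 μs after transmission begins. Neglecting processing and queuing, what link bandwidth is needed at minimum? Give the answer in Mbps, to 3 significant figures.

L = 4472 bits.
Propagation delay = 753000 / 300000000 = 2510 μs.
Transmission budget = 4180 − 2510 = 1670 μs.
R ≥ L / t_tx = 4472 bits / 0.00167 s = 2.68 Mbps.

2.68 Mbps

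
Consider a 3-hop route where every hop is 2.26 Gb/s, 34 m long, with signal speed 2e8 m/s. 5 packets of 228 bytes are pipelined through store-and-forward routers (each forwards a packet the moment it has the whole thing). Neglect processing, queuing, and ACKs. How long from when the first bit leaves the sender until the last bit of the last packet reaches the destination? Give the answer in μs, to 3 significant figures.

Per-hop transmission t_tx = L/R = 1824/2260000000 = 0.80708 μs.
Per-hop propagation t_prop = 34/200000000 = 0.17 μs.
Pipeline fill: first packet needs 3·t_tx to clear all hops; remaining 4 packets each add one t_tx.
Total = (3+5-1)·t_tx + 3·t_prop = 7·0.80708 + 3·0.17 = 6.16 μs.

6.16 μs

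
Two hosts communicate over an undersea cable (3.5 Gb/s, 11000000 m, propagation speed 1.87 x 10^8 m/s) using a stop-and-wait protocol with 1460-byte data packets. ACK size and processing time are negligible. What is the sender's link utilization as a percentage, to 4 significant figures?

0.002836 %

t_tx = L/R = 11680/3500000000 = 3.33714e-06 s.
t_prop = 11000000/187000000 = 0.0588235 s; RTT = 0.117647 s.
Cycle = t_tx + RTT = 0.11765 s.
Utilization = t_tx / cycle = 3.33714e-06/0.11765 = 0.002836 %.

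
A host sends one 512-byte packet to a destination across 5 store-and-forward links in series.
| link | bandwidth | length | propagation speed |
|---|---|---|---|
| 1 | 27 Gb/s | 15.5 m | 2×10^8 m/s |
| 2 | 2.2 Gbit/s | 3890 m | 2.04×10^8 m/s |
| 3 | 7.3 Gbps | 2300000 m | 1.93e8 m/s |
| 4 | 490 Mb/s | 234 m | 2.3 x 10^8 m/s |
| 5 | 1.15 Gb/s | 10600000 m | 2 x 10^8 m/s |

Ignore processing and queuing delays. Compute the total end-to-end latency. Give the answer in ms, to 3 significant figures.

65.0 ms

L = 512 × 8 = 4096 bits.
Transmission delays (L/R per hop): 0.000151704, 0.00186182, 0.000561096, 0.00835918, 0.00356174 ms; sum = 0.0144955 ms.
Propagation delays (d/s per hop): 7.75e-05, 0.0190686, 11.9171, 0.00101739, 53 ms; sum = 64.9373 ms.
End-to-end = 65.0 ms.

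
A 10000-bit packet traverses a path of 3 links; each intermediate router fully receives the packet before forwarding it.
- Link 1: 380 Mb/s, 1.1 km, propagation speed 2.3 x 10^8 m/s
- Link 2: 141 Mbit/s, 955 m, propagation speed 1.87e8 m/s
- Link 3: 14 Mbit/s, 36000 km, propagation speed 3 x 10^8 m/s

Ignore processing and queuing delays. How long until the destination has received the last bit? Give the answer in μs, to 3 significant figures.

Transmission delays (L/R per hop): 26.3158, 70.922, 714.286 μs; sum = 811.523 μs.
Propagation delays (d/s per hop): 4.78261, 5.10695, 120000 μs; sum = 120010 μs.
End-to-end = 121000 μs.

121000 μs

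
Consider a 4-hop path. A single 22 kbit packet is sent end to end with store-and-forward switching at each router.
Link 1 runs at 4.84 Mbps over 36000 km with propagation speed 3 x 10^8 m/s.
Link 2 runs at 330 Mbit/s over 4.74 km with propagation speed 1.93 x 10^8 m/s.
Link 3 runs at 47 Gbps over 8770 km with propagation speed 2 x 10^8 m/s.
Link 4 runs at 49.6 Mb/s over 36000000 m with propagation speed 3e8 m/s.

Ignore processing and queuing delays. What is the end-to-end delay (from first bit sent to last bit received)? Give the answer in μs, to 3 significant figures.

L = 22000 bits.
Transmission delays (L/R per hop): 4545.45, 66.6667, 0.468085, 443.548 μs; sum = 5056.14 μs.
Propagation delays (d/s per hop): 120000, 24.5596, 43850, 120000 μs; sum = 283875 μs.
End-to-end = 289000 μs.

289000 μs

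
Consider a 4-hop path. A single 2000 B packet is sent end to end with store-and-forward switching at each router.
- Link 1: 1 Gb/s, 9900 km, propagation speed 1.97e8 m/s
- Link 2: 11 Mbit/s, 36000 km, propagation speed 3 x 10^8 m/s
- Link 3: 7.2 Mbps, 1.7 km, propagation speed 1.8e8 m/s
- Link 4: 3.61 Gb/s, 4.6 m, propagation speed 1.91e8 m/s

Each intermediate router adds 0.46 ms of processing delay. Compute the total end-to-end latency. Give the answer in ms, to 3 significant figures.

175 ms

L = 2000 × 8 = 16000 bits.
Transmission delays (L/R per hop): 0.016, 1.45455, 2.22222, 0.00443213 ms; sum = 3.6972 ms.
Propagation delays (d/s per hop): 50.2538, 120, 0.00944444, 2.40838e-05 ms; sum = 170.263 ms.
Processing at 3 router(s): 3 × 0.46 ms = 1.38 ms.
End-to-end = 175 ms.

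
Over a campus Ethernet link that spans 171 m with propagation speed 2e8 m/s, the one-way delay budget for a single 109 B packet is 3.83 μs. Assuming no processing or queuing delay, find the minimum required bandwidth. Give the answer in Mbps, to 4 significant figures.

293.1 Mbps

L = 872 bits.
Propagation delay = 171 / 200000000 = 0.855 μs.
Transmission budget = 3.83 − 0.855 = 2.975 μs.
R ≥ L / t_tx = 872 bits / 2.975e-06 s = 293.1 Mbps.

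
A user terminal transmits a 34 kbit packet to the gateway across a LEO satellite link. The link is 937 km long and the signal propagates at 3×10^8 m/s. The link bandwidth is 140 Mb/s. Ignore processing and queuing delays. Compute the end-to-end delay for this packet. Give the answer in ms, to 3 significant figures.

L = 34000 bits.
Transmission delay = L/R = 34000 / 140000000 = 0.242857 ms.
Propagation delay = d/s = 937000 m / 300000000 m/s = 3.12333 ms.
Total = 3.37 ms.

3.37 ms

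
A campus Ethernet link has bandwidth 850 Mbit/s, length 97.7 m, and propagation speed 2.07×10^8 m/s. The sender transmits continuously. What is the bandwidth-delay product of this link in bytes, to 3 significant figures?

50.1 bytes

Propagation delay = 97.7 / 2.07e+08 = 4.71981e-07 s.
BDP = R × t_prop = 850000000 × 4.71981e-07 = 401.184 bits.
In bytes: 401.184/8 = 50.1 bytes.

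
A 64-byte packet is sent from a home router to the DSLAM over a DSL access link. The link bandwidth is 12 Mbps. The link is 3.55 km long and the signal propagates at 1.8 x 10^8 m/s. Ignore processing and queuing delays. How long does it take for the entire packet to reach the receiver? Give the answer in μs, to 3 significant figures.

L = 64 × 8 = 512 bits.
Transmission delay = L/R = 512 / 12000000 = 42.6667 μs.
Propagation delay = d/s = 3550 m / 180000000 m/s = 19.7222 μs.
Total = 62.4 μs.

62.4 μs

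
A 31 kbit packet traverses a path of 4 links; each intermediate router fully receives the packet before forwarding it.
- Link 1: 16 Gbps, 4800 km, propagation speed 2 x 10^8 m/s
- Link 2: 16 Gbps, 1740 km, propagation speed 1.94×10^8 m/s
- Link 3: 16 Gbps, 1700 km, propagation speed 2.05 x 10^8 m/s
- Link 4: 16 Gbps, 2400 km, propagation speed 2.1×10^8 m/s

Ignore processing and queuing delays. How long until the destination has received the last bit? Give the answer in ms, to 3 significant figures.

52.7 ms

L = 31000 bits.
Transmission delay per hop = L/R = 31000/16000000000 = 0.0019375 ms; 4 hops → 0.00775 ms.
Propagation delays (d/s per hop): 24, 8.96907, 8.29268, 11.4286 ms; sum = 52.6903 ms.
End-to-end = 52.7 ms.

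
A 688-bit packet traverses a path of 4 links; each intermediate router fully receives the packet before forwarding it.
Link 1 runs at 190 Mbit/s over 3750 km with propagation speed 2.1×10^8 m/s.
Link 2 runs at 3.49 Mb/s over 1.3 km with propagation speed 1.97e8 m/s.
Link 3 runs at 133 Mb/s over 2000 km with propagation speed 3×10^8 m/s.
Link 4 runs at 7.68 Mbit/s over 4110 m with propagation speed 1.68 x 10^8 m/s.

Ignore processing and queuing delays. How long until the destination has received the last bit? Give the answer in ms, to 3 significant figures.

24.9 ms

Transmission delays (L/R per hop): 0.00362105, 0.197135, 0.00517293, 0.0895833 ms; sum = 0.295512 ms.
Propagation delays (d/s per hop): 17.8571, 0.00659898, 6.66667, 0.0244643 ms; sum = 24.5549 ms.
End-to-end = 24.9 ms.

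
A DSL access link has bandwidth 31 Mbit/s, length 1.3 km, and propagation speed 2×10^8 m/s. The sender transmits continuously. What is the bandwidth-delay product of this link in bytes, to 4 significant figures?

Propagation delay = 1300 / 200000000 = 6.5e-06 s.
BDP = R × t_prop = 31000000 × 6.5e-06 = 201.5 bits.
In bytes: 201.5/8 = 25.19 bytes.

25.19 bytes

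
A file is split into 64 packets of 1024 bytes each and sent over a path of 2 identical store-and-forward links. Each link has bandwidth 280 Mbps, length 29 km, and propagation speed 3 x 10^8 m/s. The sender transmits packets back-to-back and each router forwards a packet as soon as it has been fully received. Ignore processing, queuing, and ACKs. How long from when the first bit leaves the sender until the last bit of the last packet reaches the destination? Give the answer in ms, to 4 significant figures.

2.095 ms

Per-hop transmission t_tx = L/R = 8192/280000000 = 0.0292571 ms.
Per-hop propagation t_prop = 29000/300000000 = 0.0966667 ms.
Pipeline fill: first packet needs 2·t_tx to clear all hops; remaining 63 packets each add one t_tx.
Total = (2+64-1)·t_tx + 2·t_prop = 65·0.0292571 + 2·0.0966667 = 2.095 ms.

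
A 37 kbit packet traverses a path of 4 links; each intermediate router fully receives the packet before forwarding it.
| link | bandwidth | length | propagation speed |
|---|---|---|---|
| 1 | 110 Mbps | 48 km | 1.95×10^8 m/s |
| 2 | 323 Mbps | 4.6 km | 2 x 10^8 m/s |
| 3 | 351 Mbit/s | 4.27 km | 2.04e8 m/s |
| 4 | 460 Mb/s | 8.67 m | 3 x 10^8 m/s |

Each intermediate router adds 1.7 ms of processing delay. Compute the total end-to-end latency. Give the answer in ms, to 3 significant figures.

L = 37000 bits.
Transmission delays (L/R per hop): 0.336364, 0.114551, 0.105413, 0.0804348 ms; sum = 0.636763 ms.
Propagation delays (d/s per hop): 0.246154, 0.023, 0.0209314, 2.89e-05 ms; sum = 0.290114 ms.
Processing at 3 router(s): 3 × 1.7 ms = 5.1 ms.
End-to-end = 6.03 ms.

6.03 ms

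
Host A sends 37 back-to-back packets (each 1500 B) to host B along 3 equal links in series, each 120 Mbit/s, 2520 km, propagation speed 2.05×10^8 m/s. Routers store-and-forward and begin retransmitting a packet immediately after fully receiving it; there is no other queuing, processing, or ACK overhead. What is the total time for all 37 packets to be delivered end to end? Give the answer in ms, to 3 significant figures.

Per-hop transmission t_tx = L/R = 12000/120000000 = 0.1 ms.
Per-hop propagation t_prop = 2520000/2.05e+08 = 12.2927 ms.
Pipeline fill: first packet needs 3·t_tx to clear all hops; remaining 36 packets each add one t_tx.
Total = (3+37-1)·t_tx + 3·t_prop = 39·0.1 + 3·12.2927 = 40.8 ms.

40.8 ms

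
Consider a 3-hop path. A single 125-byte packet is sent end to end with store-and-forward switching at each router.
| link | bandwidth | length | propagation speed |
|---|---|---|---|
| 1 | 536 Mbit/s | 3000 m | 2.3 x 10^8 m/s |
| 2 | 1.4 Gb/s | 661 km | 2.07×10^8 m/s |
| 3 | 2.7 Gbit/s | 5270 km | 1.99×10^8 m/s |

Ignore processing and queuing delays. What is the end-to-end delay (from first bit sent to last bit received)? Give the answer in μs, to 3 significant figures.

L = 125 × 8 = 1000 bits.
Transmission delays (L/R per hop): 1.86567, 0.714286, 0.37037 μs; sum = 2.95033 μs.
Propagation delays (d/s per hop): 13.0435, 3193.24, 26482.4 μs; sum = 29688.7 μs.
End-to-end = 29700 μs.

29700 μs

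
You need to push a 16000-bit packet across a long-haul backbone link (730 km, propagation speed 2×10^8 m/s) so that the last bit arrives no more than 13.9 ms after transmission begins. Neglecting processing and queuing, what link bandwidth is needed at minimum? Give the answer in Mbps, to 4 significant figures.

1.561 Mbps

Propagation delay = 730000 / 200000000 = 3.65 ms.
Transmission budget = 13.9 − 3.65 = 10.25 ms.
R ≥ L / t_tx = 16000 bits / 0.01025 s = 1.561 Mbps.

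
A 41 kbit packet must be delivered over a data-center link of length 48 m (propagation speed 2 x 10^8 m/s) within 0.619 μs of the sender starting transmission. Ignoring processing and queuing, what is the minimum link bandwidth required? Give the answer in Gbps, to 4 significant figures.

108.2 Gbps

Propagation delay = 48 / 200000000 = 0.24 μs.
Transmission budget = 0.619 − 0.24 = 0.379 μs.
R ≥ L / t_tx = 41000 bits / 3.79e-07 s = 108.2 Gbps.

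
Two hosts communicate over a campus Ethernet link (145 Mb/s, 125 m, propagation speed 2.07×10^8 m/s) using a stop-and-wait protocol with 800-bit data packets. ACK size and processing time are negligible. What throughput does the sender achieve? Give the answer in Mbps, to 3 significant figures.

t_tx = L/R = 800/145000000 = 5.51724e-06 s.
t_prop = 125/2.07e+08 = 6.03865e-07 s; RTT = 1.20773e-06 s.
Cycle = t_tx + RTT = 6.72497e-06 s.
Throughput = L / cycle = 800 / 6.72497e-06 = 119 Mbps.

119 Mbps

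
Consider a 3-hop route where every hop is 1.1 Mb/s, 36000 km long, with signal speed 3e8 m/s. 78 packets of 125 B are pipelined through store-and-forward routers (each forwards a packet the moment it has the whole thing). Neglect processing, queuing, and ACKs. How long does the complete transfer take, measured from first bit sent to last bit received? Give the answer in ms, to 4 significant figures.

Per-hop transmission t_tx = L/R = 1000/1100000 = 0.909091 ms.
Per-hop propagation t_prop = 36000000/300000000 = 120 ms.
Pipeline fill: first packet needs 3·t_tx to clear all hops; remaining 77 packets each add one t_tx.
Total = (3+78-1)·t_tx + 3·t_prop = 80·0.909091 + 3·120 = 432.7 ms.

432.7 ms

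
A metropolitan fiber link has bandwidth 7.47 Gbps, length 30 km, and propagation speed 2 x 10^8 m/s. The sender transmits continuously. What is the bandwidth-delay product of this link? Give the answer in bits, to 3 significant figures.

1120000 bits

Propagation delay = 30000 / 200000000 = 0.00015 s.
BDP = R × t_prop = 7470000000 × 0.00015 = 1120500 bits.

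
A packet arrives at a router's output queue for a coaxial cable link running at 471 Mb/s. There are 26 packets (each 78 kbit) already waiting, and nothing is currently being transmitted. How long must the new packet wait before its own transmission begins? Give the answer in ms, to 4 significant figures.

4.306 ms

Each queued packet: L/R = 78000/471000000 = 0.165605 ms.
26 queued → 4.30573 ms.
Queuing delay = 4.306 ms.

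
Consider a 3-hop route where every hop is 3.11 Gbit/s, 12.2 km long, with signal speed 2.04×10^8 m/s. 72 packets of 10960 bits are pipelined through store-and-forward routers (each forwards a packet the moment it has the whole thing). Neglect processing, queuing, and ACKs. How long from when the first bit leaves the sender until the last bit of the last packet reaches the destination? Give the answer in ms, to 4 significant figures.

0.4402 ms

Per-hop transmission t_tx = L/R = 10960/3110000000 = 0.00352412 ms.
Per-hop propagation t_prop = 12200/204000000 = 0.0598039 ms.
Pipeline fill: first packet needs 3·t_tx to clear all hops; remaining 71 packets each add one t_tx.
Total = (3+72-1)·t_tx + 3·t_prop = 74·0.00352412 + 3·0.0598039 = 0.4402 ms.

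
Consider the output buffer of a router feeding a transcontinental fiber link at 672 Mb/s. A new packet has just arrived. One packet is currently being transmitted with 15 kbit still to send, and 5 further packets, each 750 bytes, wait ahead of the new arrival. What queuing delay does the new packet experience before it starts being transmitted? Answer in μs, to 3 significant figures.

67.0 μs

Each queued packet: L/R = 6000/672000000 = 8.92857 μs.
5 queued → 44.6429 μs.
Plus remaining 15000 bits of current packet: 22.3214 μs.
Queuing delay = 67.0 μs.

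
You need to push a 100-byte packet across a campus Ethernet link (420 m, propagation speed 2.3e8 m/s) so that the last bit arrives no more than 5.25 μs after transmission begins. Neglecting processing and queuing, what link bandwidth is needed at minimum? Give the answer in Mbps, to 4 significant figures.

233.7 Mbps

L = 800 bits.
Propagation delay = 420 / 2.3e+08 = 1.82609 μs.
Transmission budget = 5.25 − 1.82609 = 3.42391 μs.
R ≥ L / t_tx = 800 bits / 3.42391e-06 s = 233.7 Mbps.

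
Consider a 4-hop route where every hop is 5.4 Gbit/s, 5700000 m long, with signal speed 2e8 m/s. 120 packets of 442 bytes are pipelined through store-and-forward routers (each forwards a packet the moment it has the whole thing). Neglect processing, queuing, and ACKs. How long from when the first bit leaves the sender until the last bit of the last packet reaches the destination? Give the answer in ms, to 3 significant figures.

Per-hop transmission t_tx = L/R = 3536/5400000000 = 0.000654815 ms.
Per-hop propagation t_prop = 5700000/200000000 = 28.5 ms.
Pipeline fill: first packet needs 4·t_tx to clear all hops; remaining 119 packets each add one t_tx.
Total = (4+120-1)·t_tx + 4·t_prop = 123·0.000654815 + 4·28.5 = 114 ms.

114 ms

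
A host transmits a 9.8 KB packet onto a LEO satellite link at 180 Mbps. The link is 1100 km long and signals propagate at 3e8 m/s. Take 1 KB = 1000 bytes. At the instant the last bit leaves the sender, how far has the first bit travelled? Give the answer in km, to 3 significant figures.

131 km

t_tx = L/R = 78400/180000000 = 0.000435556 s.
Distance = s × t_tx = 300000000 × 0.000435556 = 131 km.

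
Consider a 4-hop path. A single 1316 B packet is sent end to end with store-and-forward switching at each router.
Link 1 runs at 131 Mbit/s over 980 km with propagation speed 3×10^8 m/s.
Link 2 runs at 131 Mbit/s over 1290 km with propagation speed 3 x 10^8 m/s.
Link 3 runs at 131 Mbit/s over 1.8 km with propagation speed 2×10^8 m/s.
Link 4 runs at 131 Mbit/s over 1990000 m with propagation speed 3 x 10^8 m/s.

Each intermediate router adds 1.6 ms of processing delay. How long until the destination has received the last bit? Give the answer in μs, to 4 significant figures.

L = 1316 × 8 = 10528 bits.
Transmission delay per hop = L/R = 10528/131000000 = 80.3664 μs; 4 hops → 321.466 μs.
Propagation delays (d/s per hop): 3266.67, 4300, 9, 6633.33 μs; sum = 14209 μs.
Processing at 3 router(s): 3 × 1.6 ms = 4800 μs.
End-to-end = 19330 μs.

19330 μs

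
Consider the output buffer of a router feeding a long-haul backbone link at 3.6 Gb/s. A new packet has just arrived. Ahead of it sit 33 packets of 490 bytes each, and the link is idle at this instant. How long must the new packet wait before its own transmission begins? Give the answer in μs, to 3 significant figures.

Each queued packet: L/R = 3920/3600000000 = 1.08889 μs.
33 queued → 35.9333 μs.
Queuing delay = 35.9 μs.

35.9 μs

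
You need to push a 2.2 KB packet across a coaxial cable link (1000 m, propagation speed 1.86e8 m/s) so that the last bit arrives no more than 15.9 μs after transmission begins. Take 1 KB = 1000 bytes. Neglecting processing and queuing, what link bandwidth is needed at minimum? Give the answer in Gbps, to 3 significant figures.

L = 17600 bits.
Propagation delay = 1000 / 186000000 = 5.37634 μs.
Transmission budget = 15.9 − 5.37634 = 10.5237 μs.
R ≥ L / t_tx = 17600 bits / 1.05237e-05 s = 1.67 Gbps.

1.67 Gbps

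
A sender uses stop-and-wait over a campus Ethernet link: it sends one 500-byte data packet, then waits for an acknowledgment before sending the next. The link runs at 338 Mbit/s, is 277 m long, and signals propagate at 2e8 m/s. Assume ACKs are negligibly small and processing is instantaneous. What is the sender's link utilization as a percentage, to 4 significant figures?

81.03 %

t_tx = L/R = 4000/338000000 = 1.18343e-05 s.
t_prop = 277/200000000 = 1.385e-06 s; RTT = 2.77e-06 s.
Cycle = t_tx + RTT = 1.46043e-05 s.
Utilization = t_tx / cycle = 1.18343e-05/1.46043e-05 = 81.03 %.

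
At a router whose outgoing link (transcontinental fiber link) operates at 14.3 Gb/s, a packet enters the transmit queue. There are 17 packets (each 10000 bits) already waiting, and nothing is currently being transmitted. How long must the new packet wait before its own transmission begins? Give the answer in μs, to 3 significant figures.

11.9 μs

Each queued packet: L/R = 10000/14300000000 = 0.699301 μs.
17 queued → 11.8881 μs.
Queuing delay = 11.9 μs.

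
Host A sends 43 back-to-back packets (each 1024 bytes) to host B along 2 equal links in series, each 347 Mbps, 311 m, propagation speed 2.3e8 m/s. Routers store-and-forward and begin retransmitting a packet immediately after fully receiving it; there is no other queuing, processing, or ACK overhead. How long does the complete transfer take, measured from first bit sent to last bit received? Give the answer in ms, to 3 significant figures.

1.04 ms

Per-hop transmission t_tx = L/R = 8192/347000000 = 0.0236081 ms.
Per-hop propagation t_prop = 311/2.3e+08 = 0.00135217 ms.
Pipeline fill: first packet needs 2·t_tx to clear all hops; remaining 42 packets each add one t_tx.
Total = (2+43-1)·t_tx + 2·t_prop = 44·0.0236081 + 2·0.00135217 = 1.04 ms.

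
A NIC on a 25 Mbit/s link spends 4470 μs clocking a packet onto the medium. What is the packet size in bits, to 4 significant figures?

L = R × t_tx = 25000000 b/s × 0.00447 s = 111750 bits.

111800 bits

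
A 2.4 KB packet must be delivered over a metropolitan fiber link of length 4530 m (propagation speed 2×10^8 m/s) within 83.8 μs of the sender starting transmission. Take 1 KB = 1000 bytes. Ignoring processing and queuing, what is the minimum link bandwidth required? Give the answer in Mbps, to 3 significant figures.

L = 19200 bits.
Propagation delay = 4530 / 200000000 = 22.65 μs.
Transmission budget = 83.8 − 22.65 = 61.15 μs.
R ≥ L / t_tx = 19200 bits / 6.115e-05 s = 314 Mbps.

314 Mbps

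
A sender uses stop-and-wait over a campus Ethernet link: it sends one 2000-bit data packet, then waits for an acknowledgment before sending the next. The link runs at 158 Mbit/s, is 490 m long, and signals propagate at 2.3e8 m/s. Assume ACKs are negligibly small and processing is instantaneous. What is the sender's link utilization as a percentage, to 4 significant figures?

74.82 %

t_tx = L/R = 2000/158000000 = 1.26582e-05 s.
t_prop = 490/2.3e+08 = 2.13043e-06 s; RTT = 4.26087e-06 s.
Cycle = t_tx + RTT = 1.69191e-05 s.
Utilization = t_tx / cycle = 1.26582e-05/1.69191e-05 = 74.82 %.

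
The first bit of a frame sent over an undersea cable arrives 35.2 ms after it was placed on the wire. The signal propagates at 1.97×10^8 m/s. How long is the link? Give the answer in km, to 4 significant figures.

6934 km

d = s × t_prop = 197000000 × 0.0352 = 6934 km.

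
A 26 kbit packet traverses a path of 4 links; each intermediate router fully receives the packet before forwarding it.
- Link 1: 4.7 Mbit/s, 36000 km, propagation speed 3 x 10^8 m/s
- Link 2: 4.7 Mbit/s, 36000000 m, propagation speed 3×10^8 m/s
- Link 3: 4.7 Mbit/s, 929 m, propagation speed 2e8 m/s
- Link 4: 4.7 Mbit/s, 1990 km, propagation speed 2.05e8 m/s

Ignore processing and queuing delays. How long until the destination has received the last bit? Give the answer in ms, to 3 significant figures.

272 ms

L = 26000 bits.
Transmission delay per hop = L/R = 26000/4700000 = 5.53191 ms; 4 hops → 22.1277 ms.
Propagation delays (d/s per hop): 120, 120, 0.004645, 9.70732 ms; sum = 249.712 ms.
End-to-end = 272 ms.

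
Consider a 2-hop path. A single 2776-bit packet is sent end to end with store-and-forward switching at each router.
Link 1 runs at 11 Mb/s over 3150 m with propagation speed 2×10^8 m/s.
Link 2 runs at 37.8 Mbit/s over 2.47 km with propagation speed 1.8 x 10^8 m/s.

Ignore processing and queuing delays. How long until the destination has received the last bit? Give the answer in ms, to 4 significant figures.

0.3553 ms

Transmission delays (L/R per hop): 0.252364, 0.0734392 ms; sum = 0.325803 ms.
Propagation delays (d/s per hop): 0.01575, 0.0137222 ms; sum = 0.0294722 ms.
End-to-end = 0.3553 ms.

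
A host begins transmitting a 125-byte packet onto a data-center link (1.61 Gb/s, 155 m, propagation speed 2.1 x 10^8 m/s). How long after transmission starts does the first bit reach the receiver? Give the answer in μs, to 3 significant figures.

First bit experiences only propagation delay: d/s = 155/210000000 = 0.738 μs.

0.738 μs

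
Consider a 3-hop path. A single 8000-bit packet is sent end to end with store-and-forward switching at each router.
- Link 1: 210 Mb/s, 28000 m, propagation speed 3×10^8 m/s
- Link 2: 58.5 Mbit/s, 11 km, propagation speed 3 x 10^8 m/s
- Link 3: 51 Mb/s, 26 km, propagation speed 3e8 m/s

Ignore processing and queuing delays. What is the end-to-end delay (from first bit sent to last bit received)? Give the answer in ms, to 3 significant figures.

Transmission delays (L/R per hop): 0.0380952, 0.136752, 0.156863 ms; sum = 0.33171 ms.
Propagation delays (d/s per hop): 0.0933333, 0.0366667, 0.0866667 ms; sum = 0.216667 ms.
End-to-end = 0.548 ms.

0.548 ms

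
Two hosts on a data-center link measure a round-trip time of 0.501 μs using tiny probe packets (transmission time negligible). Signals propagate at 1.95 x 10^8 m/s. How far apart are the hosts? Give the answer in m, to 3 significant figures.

48.8 m

One-way propagation = RTT/2 = 0.2505 μs.
d = s × t = 195000000 × 2.505e-07 = 48.8 m.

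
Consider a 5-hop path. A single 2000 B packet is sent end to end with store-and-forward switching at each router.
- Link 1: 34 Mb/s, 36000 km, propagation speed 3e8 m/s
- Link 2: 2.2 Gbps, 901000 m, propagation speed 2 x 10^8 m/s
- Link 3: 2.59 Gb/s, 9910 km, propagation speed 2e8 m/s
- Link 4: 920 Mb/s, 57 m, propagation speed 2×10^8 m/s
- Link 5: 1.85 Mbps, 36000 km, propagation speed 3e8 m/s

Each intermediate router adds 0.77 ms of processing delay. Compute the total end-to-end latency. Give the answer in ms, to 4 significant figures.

L = 2000 × 8 = 16000 bits.
Transmission delays (L/R per hop): 0.470588, 0.00727273, 0.00617761, 0.0173913, 8.64865 ms; sum = 9.15008 ms.
Propagation delays (d/s per hop): 120, 4.505, 49.55, 0.000285, 120 ms; sum = 294.055 ms.
Processing at 4 router(s): 4 × 0.77 ms = 3.08 ms.
End-to-end = 306.3 ms.

306.3 ms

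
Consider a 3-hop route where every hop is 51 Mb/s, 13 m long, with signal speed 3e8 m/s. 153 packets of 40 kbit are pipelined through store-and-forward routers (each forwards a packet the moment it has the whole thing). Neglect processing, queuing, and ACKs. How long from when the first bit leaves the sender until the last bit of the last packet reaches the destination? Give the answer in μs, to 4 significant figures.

121600 μs

Per-hop transmission t_tx = L/R = 40000/51000000 = 784.314 μs.
Per-hop propagation t_prop = 13/300000000 = 0.0433333 μs.
Pipeline fill: first packet needs 3·t_tx to clear all hops; remaining 152 packets each add one t_tx.
Total = (3+153-1)·t_tx + 3·t_prop = 155·784.314 + 3·0.0433333 = 121600 μs.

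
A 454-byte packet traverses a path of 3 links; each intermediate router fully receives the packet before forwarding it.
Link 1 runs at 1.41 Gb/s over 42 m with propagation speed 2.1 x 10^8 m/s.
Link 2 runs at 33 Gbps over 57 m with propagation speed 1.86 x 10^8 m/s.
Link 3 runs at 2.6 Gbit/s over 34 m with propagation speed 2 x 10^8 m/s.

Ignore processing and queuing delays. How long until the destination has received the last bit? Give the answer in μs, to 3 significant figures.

4.76 μs

L = 454 × 8 = 3632 bits.
Transmission delays (L/R per hop): 2.57589, 0.110061, 1.39692 μs; sum = 4.08287 μs.
Propagation delays (d/s per hop): 0.2, 0.306452, 0.17 μs; sum = 0.676452 μs.
End-to-end = 4.76 μs.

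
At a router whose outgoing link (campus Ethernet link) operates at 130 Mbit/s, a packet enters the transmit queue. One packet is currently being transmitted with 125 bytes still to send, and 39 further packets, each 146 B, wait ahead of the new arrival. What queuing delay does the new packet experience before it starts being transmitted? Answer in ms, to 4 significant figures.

0.3581 ms

Each queued packet: L/R = 1168/130000000 = 0.00898462 ms.
39 queued → 0.3504 ms.
Plus remaining 1000 bits of current packet: 0.00769231 ms.
Queuing delay = 0.3581 ms.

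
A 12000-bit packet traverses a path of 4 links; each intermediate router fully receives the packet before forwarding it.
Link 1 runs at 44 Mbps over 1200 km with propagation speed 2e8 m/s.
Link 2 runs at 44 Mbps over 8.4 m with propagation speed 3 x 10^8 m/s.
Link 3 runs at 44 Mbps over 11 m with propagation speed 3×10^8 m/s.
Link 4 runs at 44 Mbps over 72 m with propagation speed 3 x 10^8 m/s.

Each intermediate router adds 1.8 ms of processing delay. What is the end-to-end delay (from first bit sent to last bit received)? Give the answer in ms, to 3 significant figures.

12.5 ms

Transmission delay per hop = L/R = 12000/44000000 = 0.272727 ms; 4 hops → 1.09091 ms.
Propagation delays (d/s per hop): 6, 2.8e-05, 3.66667e-05, 0.00024 ms; sum = 6.0003 ms.
Processing at 3 router(s): 3 × 1.8 ms = 5.4 ms.
End-to-end = 12.5 ms.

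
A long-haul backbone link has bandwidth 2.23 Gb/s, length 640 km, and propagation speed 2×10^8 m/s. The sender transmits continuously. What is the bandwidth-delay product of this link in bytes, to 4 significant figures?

892000 bytes

Propagation delay = 640000 / 200000000 = 0.0032 s.
BDP = R × t_prop = 2230000000 × 0.0032 = 7136000 bits.
In bytes: 7136000/8 = 892000 bytes.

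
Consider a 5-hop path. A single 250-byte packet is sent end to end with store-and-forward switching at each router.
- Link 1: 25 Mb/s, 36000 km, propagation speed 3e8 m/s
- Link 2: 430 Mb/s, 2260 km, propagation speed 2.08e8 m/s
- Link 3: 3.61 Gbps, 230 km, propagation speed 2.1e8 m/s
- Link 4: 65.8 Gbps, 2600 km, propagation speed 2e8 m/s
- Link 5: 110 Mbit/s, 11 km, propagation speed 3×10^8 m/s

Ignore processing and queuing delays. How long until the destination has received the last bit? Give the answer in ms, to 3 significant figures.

145 ms

L = 250 × 8 = 2000 bits.
Transmission delays (L/R per hop): 0.08, 0.00465116, 0.000554017, 3.03951e-05, 0.0181818 ms; sum = 0.103417 ms.
Propagation delays (d/s per hop): 120, 10.8654, 1.09524, 13, 0.0366667 ms; sum = 144.997 ms.
End-to-end = 145 ms.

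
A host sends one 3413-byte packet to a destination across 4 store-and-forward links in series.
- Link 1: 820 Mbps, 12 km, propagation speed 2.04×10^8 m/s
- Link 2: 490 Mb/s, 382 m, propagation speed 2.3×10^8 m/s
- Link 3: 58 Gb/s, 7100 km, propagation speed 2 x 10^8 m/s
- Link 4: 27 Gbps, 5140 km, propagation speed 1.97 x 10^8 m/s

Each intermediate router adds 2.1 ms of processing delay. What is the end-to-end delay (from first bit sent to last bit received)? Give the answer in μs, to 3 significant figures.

L = 3413 × 8 = 27304 bits.
Transmission delays (L/R per hop): 33.2976, 55.7224, 0.470759, 1.01126 μs; sum = 90.502 μs.
Propagation delays (d/s per hop): 58.8235, 1.66087, 35500, 26091.4 μs; sum = 61651.9 μs.
Processing at 3 router(s): 3 × 2.1 ms = 6300 μs.
End-to-end = 68000 μs.

68000 μs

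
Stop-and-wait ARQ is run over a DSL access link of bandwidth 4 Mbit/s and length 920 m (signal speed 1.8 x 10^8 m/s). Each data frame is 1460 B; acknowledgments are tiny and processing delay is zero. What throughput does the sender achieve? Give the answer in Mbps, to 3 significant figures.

3.99 Mbps

t_tx = L/R = 11680/4000000 = 0.00292 s.
t_prop = 920/180000000 = 5.11111e-06 s; RTT = 1.02222e-05 s.
Cycle = t_tx + RTT = 0.00293022 s.
Throughput = L / cycle = 11680 / 0.00293022 = 3.99 Mbps.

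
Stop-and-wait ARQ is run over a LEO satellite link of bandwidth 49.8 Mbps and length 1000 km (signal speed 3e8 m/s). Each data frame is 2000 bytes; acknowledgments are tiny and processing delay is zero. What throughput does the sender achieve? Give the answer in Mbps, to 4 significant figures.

t_tx = L/R = 16000/49800000 = 0.000321285 s.
t_prop = 1000000/300000000 = 0.00333333 s; RTT = 0.00666667 s.
Cycle = t_tx + RTT = 0.00698795 s.
Throughput = L / cycle = 16000 / 0.00698795 = 2.290 Mbps.

2.290 Mbps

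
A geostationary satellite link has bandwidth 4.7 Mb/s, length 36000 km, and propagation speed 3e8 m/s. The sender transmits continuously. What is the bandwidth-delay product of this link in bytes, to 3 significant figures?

70500 bytes

Propagation delay = 36000000 / 300000000 = 0.12 s.
BDP = R × t_prop = 4700000 × 0.12 = 564000 bits.
In bytes: 564000/8 = 70500 bytes.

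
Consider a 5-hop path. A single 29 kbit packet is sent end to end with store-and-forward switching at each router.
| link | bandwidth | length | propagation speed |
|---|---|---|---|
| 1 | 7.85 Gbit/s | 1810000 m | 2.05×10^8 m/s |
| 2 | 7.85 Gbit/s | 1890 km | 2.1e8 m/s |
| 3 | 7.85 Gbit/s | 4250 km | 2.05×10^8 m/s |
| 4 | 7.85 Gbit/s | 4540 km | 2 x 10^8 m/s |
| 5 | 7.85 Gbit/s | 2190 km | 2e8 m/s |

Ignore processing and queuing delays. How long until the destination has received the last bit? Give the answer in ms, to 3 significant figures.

72.2 ms

L = 29000 bits.
Transmission delay per hop = L/R = 29000/7850000000 = 0.00369427 ms; 5 hops → 0.0184713 ms.
Propagation delays (d/s per hop): 8.82927, 9, 20.7317, 22.7, 10.95 ms; sum = 72.211 ms.
End-to-end = 72.2 ms.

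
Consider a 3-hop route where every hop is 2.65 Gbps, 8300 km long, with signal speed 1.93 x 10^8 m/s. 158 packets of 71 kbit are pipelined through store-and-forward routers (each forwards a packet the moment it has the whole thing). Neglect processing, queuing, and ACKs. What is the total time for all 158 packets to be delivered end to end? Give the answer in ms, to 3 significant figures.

Per-hop transmission t_tx = L/R = 71000/2650000000 = 0.0267925 ms.
Per-hop propagation t_prop = 8300000/193000000 = 43.0052 ms.
Pipeline fill: first packet needs 3·t_tx to clear all hops; remaining 157 packets each add one t_tx.
Total = (3+158-1)·t_tx + 3·t_prop = 160·0.0267925 + 3·43.0052 = 133 ms.

133 ms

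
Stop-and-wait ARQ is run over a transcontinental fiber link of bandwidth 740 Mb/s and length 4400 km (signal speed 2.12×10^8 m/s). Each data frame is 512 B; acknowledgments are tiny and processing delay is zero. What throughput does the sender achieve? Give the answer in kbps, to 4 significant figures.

t_tx = L/R = 4096/740000000 = 5.53514e-06 s.
t_prop = 4400000/212000000 = 0.0207547 s; RTT = 0.0415094 s.
Cycle = t_tx + RTT = 0.041515 s.
Throughput = L / cycle = 4096 / 0.041515 = 98.66 kbps.

98.66 kbps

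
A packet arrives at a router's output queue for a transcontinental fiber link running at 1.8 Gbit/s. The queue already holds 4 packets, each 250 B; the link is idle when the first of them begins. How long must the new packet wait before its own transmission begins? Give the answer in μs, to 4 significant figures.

4.444 μs

Each queued packet: L/R = 2000/1800000000 = 1.11111 μs.
4 queued → 4.44444 μs.
Queuing delay = 4.444 μs.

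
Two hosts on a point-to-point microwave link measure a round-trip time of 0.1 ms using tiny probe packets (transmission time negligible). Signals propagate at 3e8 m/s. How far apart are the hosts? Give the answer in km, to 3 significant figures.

15.0 km

One-way propagation = RTT/2 = 0.05 ms.
d = s × t = 300000000 × 5e-05 = 15.0 km.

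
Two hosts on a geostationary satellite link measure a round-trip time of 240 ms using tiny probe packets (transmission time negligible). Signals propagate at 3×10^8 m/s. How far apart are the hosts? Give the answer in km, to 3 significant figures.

One-way propagation = RTT/2 = 120 ms.
d = s × t = 300000000 × 0.12 = 36000 km.

36000 km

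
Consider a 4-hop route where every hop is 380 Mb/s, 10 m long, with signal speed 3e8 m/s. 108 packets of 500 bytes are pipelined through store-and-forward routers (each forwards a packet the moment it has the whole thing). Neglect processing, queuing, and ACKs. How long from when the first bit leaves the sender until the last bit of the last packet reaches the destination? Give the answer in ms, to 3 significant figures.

Per-hop transmission t_tx = L/R = 4000/380000000 = 0.0105263 ms.
Per-hop propagation t_prop = 10/300000000 = 3.33333e-05 ms.
Pipeline fill: first packet needs 4·t_tx to clear all hops; remaining 107 packets each add one t_tx.
Total = (4+108-1)·t_tx + 4·t_prop = 111·0.0105263 + 4·3.33333e-05 = 1.17 ms.

1.17 ms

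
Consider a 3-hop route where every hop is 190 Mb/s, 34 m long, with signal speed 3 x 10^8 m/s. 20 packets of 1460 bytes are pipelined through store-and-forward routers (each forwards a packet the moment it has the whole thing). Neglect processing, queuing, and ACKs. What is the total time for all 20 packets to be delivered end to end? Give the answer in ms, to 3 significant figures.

Per-hop transmission t_tx = L/R = 11680/190000000 = 0.0614737 ms.
Per-hop propagation t_prop = 34/300000000 = 0.000113333 ms.
Pipeline fill: first packet needs 3·t_tx to clear all hops; remaining 19 packets each add one t_tx.
Total = (3+20-1)·t_tx + 3·t_prop = 22·0.0614737 + 3·0.000113333 = 1.35 ms.

1.35 ms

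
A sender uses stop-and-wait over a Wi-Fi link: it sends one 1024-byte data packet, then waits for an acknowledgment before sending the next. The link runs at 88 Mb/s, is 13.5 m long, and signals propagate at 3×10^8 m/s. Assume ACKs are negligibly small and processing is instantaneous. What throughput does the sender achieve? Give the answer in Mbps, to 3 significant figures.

t_tx = L/R = 8192/88000000 = 9.30909e-05 s.
t_prop = 13.5/300000000 = 4.5e-08 s; RTT = 9e-08 s.
Cycle = t_tx + RTT = 9.31809e-05 s.
Throughput = L / cycle = 8192 / 9.31809e-05 = 87.9 Mbps.

87.9 Mbps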